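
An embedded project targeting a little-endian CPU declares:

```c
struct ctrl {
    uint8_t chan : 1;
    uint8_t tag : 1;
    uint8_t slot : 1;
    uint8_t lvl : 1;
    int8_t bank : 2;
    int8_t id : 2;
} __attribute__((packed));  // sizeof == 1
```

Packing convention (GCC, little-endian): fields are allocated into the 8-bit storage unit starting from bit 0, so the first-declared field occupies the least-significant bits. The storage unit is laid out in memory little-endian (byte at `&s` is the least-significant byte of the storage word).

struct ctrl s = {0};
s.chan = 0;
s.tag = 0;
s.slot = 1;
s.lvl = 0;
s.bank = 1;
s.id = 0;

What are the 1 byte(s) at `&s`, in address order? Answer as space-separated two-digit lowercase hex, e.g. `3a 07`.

chan:1 = 0 → 0x0 << 0 → word 0x00
tag:1 = 0 → 0x0 << 1 → word 0x00
slot:1 = 1 → 0x1 << 2 → word 0x04
lvl:1 = 0 → 0x0 << 3 → word 0x04
bank:2 = 1 → 0x1 << 4 → word 0x14
id:2 = 0 → 0x0 << 6 → word 0x14
word = 0x14 → little-endian bytes:
  [0]=0x14

14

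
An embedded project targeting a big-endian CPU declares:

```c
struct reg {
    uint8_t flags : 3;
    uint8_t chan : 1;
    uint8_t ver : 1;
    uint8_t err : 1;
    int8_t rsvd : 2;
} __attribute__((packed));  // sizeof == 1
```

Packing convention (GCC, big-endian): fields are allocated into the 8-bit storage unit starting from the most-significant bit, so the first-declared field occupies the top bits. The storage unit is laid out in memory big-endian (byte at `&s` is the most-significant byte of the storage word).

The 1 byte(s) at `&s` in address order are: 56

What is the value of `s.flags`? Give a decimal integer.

2

[0]=0x56 (big-endian) → word 0x56
flags:3 @ bit 5 → (0x56>>5)&0x7 = 0x2  ←
chan:1 @ bit 4 → (0x56>>4)&0x1 = 0x1
ver:1 @ bit 3 → (0x56>>3)&0x1 = 0x0
err:1 @ bit 2 → (0x56>>2)&0x1 = 0x1
rsvd:2 @ bit 0 → (0x56>>0)&0x3 = 0x2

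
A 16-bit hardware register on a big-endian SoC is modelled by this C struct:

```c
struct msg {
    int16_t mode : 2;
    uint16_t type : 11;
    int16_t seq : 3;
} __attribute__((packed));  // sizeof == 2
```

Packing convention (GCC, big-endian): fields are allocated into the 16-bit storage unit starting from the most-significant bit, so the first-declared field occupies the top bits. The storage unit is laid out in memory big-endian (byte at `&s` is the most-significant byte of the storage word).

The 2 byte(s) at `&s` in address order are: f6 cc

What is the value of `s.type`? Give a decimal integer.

[0]=0xf6 [1]=0xcc (big-endian) → word 0xf6cc
mode [14+:2] = (word>>14) & 0x3 = 3
type [3+:11] = (word>>3) & 0x7ff = 1753  ←
seq [0+:3] = (word>>0) & 0x7 = 4

1753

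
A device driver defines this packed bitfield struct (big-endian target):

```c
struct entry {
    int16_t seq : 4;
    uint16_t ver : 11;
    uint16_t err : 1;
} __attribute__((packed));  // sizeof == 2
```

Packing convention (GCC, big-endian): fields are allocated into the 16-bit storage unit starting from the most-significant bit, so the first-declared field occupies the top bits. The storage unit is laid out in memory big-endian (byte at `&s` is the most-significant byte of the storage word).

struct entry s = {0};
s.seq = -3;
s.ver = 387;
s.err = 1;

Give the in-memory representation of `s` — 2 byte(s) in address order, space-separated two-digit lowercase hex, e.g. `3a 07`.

d3 07

[12+:4] seq=-3 & 0xf = 0xd; word=0xd000
[1+:11] ver=387 & 0x7ff = 0x183; word=0xd306
[0+:1] err=1 & 0x1 = 0x1; word=0xd307
word = 0xd307 → big-endian bytes:
  [0]=0xd3  [1]=0x07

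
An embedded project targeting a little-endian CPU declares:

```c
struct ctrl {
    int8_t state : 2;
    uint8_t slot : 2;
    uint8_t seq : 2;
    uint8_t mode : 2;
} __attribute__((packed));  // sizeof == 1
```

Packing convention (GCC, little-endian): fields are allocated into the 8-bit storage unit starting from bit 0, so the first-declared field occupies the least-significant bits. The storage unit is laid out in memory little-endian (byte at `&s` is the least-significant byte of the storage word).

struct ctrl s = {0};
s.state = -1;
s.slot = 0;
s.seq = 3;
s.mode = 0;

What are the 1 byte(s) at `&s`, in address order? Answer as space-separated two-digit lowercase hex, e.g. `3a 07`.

33

state (2b) val=-1 bits=0x3 at bit 0: 0x03
slot (2b) val=0 bits=0x0 at bit 2: 0x03
seq (2b) val=3 bits=0x3 at bit 4: 0x33
mode (2b) val=0 bits=0x0 at bit 6: 0x33
word = 0x33 → little-endian bytes:
  [0]=0x33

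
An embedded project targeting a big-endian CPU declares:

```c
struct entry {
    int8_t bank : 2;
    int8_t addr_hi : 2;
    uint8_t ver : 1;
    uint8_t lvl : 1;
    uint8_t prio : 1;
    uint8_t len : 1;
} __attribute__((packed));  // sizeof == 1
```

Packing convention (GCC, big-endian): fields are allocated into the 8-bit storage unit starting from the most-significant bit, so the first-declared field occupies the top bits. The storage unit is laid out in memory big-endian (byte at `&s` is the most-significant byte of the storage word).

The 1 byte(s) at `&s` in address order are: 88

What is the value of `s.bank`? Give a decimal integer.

[0]=0x88 (big-endian) → word 0x88
bank [6+:2] = (word>>6) & 0x3 = 2  ←
addr_hi [4+:2] = (word>>4) & 0x3 = 0
ver [3+:1] = (word>>3) & 0x1 = 1
lvl [2+:1] = (word>>2) & 0x1 = 0
prio [1+:1] = (word>>1) & 0x1 = 0
len [0+:1] = (word>>0) & 0x1 = 0
bank signed 2b, MSB=1: 2 - 4 = -2

-2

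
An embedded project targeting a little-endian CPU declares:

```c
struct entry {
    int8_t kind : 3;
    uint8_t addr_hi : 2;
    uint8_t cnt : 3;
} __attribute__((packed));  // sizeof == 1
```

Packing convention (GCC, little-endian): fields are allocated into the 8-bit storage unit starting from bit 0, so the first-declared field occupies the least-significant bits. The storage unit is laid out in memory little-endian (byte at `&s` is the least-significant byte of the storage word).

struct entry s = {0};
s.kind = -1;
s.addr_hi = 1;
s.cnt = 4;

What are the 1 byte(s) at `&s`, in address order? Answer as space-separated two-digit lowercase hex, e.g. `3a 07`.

8f

kind (3b) val=-1 bits=0x7 at bit 0: 0x07
addr_hi (2b) val=1 bits=0x1 at bit 3: 0x0f
cnt (3b) val=4 bits=0x4 at bit 5: 0x8f
word = 0x8f → little-endian bytes:
  [0]=0x8f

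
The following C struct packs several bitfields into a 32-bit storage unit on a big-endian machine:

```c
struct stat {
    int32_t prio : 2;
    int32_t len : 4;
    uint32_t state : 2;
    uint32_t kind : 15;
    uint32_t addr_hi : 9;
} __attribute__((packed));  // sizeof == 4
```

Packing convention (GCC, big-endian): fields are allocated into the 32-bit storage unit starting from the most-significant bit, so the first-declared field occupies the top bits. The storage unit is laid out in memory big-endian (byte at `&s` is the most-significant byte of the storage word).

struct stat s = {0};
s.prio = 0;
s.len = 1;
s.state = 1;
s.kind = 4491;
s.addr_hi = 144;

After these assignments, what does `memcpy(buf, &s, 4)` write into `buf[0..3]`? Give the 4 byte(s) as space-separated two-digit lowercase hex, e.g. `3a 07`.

[30+:2] prio=0 & 0x3 = 0x0; word=0x00000000
[26+:4] len=1 & 0xf = 0x1; word=0x04000000
[24+:2] state=1 & 0x3 = 0x1; word=0x05000000
[9+:15] kind=4491 & 0x7fff = 0x118b; word=0x05231600
[0+:9] addr_hi=144 & 0x1ff = 0x90; word=0x05231690
word = 0x05231690 → big-endian bytes:
  [0]=0x05  [1]=0x23  [2]=0x16  [3]=0x90

05 23 16 90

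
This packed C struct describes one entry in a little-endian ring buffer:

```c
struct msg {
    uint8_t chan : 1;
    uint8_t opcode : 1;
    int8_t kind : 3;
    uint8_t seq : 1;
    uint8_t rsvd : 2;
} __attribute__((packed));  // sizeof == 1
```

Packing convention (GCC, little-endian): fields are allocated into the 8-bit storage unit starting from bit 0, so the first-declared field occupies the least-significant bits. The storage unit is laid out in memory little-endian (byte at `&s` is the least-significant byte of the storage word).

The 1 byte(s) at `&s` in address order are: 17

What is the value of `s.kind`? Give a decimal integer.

-3

[0]=0x17 (little-endian) → word 0x17
chan:1 @ bit 0 → (0x17>>0)&0x1 = 0x1
opcode:1 @ bit 1 → (0x17>>1)&0x1 = 0x1
kind:3 @ bit 2 → (0x17>>2)&0x7 = 0x5  ←
seq:1 @ bit 5 → (0x17>>5)&0x1 = 0x0
rsvd:2 @ bit 6 → (0x17>>6)&0x3 = 0x0
kind signed 3b, MSB=1: 5 - 8 = -3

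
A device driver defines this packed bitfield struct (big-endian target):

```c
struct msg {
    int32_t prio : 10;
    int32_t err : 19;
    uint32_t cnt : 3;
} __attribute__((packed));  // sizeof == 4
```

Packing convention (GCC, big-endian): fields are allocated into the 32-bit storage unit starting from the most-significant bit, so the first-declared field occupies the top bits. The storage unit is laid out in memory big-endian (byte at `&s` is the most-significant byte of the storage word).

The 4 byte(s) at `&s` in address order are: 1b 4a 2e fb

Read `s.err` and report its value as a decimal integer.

[0]=0x1b [1]=0x4a [2]=0x2e [3]=0xfb (big-endian) → word 0x1b4a2efb
prio:10 @ bit 22 → (0x1b4a2efb>>22)&0x3ff = 0x6d
err:19 @ bit 3 → (0x1b4a2efb>>3)&0x7ffff = 0x145df  ←
cnt:3 @ bit 0 → (0x1b4a2efb>>0)&0x7 = 0x3
err signed 19b, MSB=0: value = 83423

83423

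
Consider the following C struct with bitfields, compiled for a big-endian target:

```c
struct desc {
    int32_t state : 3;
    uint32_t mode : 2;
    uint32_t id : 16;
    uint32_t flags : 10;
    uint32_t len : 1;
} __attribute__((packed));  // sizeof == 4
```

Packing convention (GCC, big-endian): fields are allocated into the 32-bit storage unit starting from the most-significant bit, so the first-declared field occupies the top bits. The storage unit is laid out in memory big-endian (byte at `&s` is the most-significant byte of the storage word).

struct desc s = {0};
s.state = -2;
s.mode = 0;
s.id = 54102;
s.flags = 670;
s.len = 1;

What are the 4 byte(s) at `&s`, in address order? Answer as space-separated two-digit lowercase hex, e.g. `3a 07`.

c6 9a b5 3d

state:3 = -2 → 0x6 << 29 → word 0xc0000000
mode:2 = 0 → 0x0 << 27 → word 0xc0000000
id:16 = 54102 → 0xd356 << 11 → word 0xc69ab000
flags:10 = 670 → 0x29e << 1 → word 0xc69ab53c
len:1 = 1 → 0x1 << 0 → word 0xc69ab53d
word = 0xc69ab53d → big-endian bytes:
  [0]=0xc6  [1]=0x9a  [2]=0xb5  [3]=0x3d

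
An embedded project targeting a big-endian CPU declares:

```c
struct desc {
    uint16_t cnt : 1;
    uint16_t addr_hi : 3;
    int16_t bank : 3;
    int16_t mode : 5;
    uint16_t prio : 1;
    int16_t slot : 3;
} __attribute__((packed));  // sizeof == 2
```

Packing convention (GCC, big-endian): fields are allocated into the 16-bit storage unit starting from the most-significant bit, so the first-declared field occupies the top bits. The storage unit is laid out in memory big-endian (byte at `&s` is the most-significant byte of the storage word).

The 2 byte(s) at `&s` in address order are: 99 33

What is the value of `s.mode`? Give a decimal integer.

-13

[0]=0x99 [1]=0x33 (big-endian) → word 0x9933
cnt [15+:1] = (word>>15) & 0x1 = 1
addr_hi [12+:3] = (word>>12) & 0x7 = 1
bank [9+:3] = (word>>9) & 0x7 = 4
mode [4+:5] = (word>>4) & 0x1f = 19  ←
prio [3+:1] = (word>>3) & 0x1 = 0
slot [0+:3] = (word>>0) & 0x7 = 3
mode signed 5b, MSB=1: 19 - 32 = -13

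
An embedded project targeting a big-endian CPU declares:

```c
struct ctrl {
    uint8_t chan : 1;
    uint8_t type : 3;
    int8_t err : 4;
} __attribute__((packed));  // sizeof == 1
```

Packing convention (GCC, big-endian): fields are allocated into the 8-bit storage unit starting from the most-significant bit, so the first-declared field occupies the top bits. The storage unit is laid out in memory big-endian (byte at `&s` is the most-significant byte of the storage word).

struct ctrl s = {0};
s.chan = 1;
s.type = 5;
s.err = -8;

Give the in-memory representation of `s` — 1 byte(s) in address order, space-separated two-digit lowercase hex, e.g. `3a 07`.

[7+:1] chan=1 & 0x1 = 0x1; word=0x80
[4+:3] type=5 & 0x7 = 0x5; word=0xd0
[0+:4] err=-8 & 0xf = 0x8; word=0xd8
word = 0xd8 → big-endian bytes:
  [0]=0xd8

d8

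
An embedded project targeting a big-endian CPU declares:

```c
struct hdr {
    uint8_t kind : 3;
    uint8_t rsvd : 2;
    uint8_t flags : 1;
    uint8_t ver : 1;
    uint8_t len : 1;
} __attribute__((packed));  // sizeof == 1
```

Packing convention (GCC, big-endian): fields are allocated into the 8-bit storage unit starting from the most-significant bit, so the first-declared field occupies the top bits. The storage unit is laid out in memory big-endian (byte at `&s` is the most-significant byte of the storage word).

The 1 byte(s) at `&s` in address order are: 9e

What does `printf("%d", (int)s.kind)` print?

[0]=0x9e (big-endian) → word 0x9e
kind [5+:3] = (word>>5) & 0x7 = 4  ←
rsvd [3+:2] = (word>>3) & 0x3 = 3
flags [2+:1] = (word>>2) & 0x1 = 1
ver [1+:1] = (word>>1) & 0x1 = 1
len [0+:1] = (word>>0) & 0x1 = 0

4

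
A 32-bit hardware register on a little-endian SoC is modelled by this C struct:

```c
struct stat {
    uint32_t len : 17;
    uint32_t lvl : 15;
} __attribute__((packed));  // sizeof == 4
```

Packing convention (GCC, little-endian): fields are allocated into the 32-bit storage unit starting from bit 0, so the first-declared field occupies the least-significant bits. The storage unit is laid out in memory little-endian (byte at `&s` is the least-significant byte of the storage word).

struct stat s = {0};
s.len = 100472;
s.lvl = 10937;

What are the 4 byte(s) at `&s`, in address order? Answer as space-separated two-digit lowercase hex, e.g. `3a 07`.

[0+:17] len=100472 & 0x1ffff = 0x18878; word=0x00018878
[17+:15] lvl=10937 & 0x7fff = 0x2ab9; word=0x55738878
word = 0x55738878 → little-endian bytes:
  [0]=0x78  [1]=0x88  [2]=0x73  [3]=0x55

78 88 73 55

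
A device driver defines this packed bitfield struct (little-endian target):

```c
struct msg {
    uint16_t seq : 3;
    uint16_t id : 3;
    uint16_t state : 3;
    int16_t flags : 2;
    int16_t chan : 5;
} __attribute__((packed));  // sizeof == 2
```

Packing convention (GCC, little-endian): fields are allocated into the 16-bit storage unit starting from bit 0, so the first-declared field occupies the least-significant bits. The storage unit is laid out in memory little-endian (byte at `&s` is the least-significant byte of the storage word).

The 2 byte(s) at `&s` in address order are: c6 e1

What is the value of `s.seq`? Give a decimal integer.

6

[0]=0xc6 [1]=0xe1 (little-endian) → word 0xe1c6
seq:3 @ bit 0 → (0xe1c6>>0)&0x7 = 0x6  ←
id:3 @ bit 3 → (0xe1c6>>3)&0x7 = 0x0
state:3 @ bit 6 → (0xe1c6>>6)&0x7 = 0x7
flags:2 @ bit 9 → (0xe1c6>>9)&0x3 = 0x0
chan:5 @ bit 11 → (0xe1c6>>11)&0x1f = 0x1c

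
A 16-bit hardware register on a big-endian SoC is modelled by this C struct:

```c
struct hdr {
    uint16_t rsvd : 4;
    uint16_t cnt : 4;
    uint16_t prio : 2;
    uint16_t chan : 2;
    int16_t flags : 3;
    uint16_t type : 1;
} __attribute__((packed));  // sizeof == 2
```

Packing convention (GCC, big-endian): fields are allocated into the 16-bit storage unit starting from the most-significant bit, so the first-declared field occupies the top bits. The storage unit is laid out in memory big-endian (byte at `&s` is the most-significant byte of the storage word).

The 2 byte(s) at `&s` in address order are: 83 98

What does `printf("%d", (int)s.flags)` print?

[0]=0x83 [1]=0x98 (big-endian) → word 0x8398
rsvd [12+:4] = (word>>12) & 0xf = 8
cnt [8+:4] = (word>>8) & 0xf = 3
prio [6+:2] = (word>>6) & 0x3 = 2
chan [4+:2] = (word>>4) & 0x3 = 1
flags [1+:3] = (word>>1) & 0x7 = 4  ←
type [0+:1] = (word>>0) & 0x1 = 0
flags signed 3b, MSB=1: 4 - 8 = -4

-4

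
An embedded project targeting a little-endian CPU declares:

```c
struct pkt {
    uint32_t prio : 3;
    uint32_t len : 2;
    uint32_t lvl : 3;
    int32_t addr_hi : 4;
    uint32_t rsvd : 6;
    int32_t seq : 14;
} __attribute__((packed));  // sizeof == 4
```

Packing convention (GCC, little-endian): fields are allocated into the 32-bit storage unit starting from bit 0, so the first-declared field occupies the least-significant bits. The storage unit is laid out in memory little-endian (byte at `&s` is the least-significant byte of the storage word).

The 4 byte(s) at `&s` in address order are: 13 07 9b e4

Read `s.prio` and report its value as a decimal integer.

3

[0]=0x13 [1]=0x07 [2]=0x9b [3]=0xe4 (little-endian) → word 0xe49b0713
prio:3 @ bit 0 → (0xe49b0713>>0)&0x7 = 0x3  ←
len:2 @ bit 3 → (0xe49b0713>>3)&0x3 = 0x2
lvl:3 @ bit 5 → (0xe49b0713>>5)&0x7 = 0x0
addr_hi:4 @ bit 8 → (0xe49b0713>>8)&0xf = 0x7
rsvd:6 @ bit 12 → (0xe49b0713>>12)&0x3f = 0x30
seq:14 @ bit 18 → (0xe49b0713>>18)&0x3fff = 0x3926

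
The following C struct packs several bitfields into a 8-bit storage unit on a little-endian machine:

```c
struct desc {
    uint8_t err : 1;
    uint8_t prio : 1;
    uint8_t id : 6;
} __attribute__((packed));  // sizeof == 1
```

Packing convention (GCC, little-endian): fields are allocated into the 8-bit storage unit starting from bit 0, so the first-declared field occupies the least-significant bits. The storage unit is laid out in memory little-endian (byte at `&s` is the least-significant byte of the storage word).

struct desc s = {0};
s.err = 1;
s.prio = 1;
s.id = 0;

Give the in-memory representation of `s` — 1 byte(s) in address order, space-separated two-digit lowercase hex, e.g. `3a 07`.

03

[0+:1] err=1 & 0x1 = 0x1; word=0x01
[1+:1] prio=1 & 0x1 = 0x1; word=0x03
[2+:6] id=0 & 0x3f = 0x0; word=0x03
word = 0x03 → little-endian bytes:
  [0]=0x03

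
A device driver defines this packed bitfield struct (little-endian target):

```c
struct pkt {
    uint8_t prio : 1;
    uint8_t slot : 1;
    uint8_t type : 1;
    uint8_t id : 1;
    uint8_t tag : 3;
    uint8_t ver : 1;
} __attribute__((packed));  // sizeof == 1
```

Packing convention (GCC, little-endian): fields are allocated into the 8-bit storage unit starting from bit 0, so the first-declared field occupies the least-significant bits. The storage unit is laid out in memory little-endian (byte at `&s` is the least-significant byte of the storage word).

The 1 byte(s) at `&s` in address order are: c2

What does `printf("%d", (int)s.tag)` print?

[0]=0xc2 (little-endian) → word 0xc2
prio:1 @ bit 0 → (0xc2>>0)&0x1 = 0x0
slot:1 @ bit 1 → (0xc2>>1)&0x1 = 0x1
type:1 @ bit 2 → (0xc2>>2)&0x1 = 0x0
id:1 @ bit 3 → (0xc2>>3)&0x1 = 0x0
tag:3 @ bit 4 → (0xc2>>4)&0x7 = 0x4  ←
ver:1 @ bit 7 → (0xc2>>7)&0x1 = 0x1

4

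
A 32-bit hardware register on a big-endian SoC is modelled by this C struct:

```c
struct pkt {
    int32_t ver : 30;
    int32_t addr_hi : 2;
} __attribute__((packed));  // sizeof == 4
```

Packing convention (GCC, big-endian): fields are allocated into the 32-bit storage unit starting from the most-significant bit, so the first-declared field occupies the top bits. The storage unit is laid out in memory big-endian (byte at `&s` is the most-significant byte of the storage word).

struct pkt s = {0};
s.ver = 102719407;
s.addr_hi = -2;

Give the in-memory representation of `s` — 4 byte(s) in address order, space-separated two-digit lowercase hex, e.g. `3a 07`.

18 7d 7e be

ver:30 = 102719407 → 0x61f5faf << 2 → word 0x187d7ebc
addr_hi:2 = -2 → 0x2 << 0 → word 0x187d7ebe
word = 0x187d7ebe → big-endian bytes:
  [0]=0x18  [1]=0x7d  [2]=0x7e  [3]=0xbe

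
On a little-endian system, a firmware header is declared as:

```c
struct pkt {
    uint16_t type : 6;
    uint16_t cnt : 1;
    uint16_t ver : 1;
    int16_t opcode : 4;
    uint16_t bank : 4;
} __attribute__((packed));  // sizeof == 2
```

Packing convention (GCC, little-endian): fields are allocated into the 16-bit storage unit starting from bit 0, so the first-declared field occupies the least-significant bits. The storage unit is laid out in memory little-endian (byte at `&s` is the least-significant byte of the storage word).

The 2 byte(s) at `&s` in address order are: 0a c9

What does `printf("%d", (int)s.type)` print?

[0]=0x0a [1]=0xc9 (little-endian) → word 0xc90a
type [0+:6] = (word>>0) & 0x3f = 10  ←
cnt [6+:1] = (word>>6) & 0x1 = 0
ver [7+:1] = (word>>7) & 0x1 = 0
opcode [8+:4] = (word>>8) & 0xf = 9
bank [12+:4] = (word>>12) & 0xf = 12

10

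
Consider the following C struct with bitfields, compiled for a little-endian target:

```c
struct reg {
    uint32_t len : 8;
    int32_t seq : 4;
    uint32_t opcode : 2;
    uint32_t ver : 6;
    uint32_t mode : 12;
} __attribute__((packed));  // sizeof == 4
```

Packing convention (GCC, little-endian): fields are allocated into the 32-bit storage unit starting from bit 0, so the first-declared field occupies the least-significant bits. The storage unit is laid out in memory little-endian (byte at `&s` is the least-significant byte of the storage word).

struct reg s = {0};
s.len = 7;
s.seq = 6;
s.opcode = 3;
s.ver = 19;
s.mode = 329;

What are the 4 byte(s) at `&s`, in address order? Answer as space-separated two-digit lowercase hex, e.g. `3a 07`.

len:8 = 7 → 0x7 << 0 → word 0x00000007
seq:4 = 6 → 0x6 << 8 → word 0x00000607
opcode:2 = 3 → 0x3 << 12 → word 0x00003607
ver:6 = 19 → 0x13 << 14 → word 0x0004f607
mode:12 = 329 → 0x149 << 20 → word 0x1494f607
word = 0x1494f607 → little-endian bytes:
  [0]=0x07  [1]=0xf6  [2]=0x94  [3]=0x14

07 f6 94 14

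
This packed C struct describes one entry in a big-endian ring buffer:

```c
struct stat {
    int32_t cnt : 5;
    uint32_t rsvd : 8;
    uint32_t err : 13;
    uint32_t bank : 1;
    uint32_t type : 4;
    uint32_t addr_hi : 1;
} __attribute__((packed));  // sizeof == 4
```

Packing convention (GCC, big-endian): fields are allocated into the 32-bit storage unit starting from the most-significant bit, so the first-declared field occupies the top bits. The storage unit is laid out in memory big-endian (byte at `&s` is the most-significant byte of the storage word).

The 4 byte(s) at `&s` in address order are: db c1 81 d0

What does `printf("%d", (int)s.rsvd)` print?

[0]=0xdb [1]=0xc1 [2]=0x81 [3]=0xd0 (big-endian) → word 0xdbc181d0
cnt:5 @ bit 27 → (0xdbc181d0>>27)&0x1f = 0x1b
rsvd:8 @ bit 19 → (0xdbc181d0>>19)&0xff = 0x78  ←
err:13 @ bit 6 → (0xdbc181d0>>6)&0x1fff = 0x607
bank:1 @ bit 5 → (0xdbc181d0>>5)&0x1 = 0x0
type:4 @ bit 1 → (0xdbc181d0>>1)&0xf = 0x8
addr_hi:1 @ bit 0 → (0xdbc181d0>>0)&0x1 = 0x0

120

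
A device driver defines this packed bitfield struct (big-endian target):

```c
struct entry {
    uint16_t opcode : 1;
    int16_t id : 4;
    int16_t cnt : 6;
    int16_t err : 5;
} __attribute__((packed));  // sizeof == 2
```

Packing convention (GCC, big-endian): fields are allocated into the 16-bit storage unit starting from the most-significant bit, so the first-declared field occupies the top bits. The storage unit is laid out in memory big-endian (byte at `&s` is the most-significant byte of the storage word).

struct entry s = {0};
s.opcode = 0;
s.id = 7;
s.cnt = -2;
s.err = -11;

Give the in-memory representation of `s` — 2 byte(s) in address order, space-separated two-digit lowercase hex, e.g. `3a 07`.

opcode (1b) val=0 bits=0x0 at bit 15: 0x0000
id (4b) val=7 bits=0x7 at bit 11: 0x3800
cnt (6b) val=-2 bits=0x3e at bit 5: 0x3fc0
err (5b) val=-11 bits=0x15 at bit 0: 0x3fd5
word = 0x3fd5 → big-endian bytes:
  [0]=0x3f  [1]=0xd5

3f d5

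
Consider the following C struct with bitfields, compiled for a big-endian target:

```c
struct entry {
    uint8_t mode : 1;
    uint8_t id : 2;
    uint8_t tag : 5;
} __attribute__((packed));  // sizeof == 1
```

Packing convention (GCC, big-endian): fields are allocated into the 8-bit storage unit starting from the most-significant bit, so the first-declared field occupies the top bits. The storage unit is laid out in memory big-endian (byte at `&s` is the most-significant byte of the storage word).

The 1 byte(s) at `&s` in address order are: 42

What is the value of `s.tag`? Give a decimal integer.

2

[0]=0x42 (big-endian) → word 0x42
mode [7+:1] = (word>>7) & 0x1 = 0
id [5+:2] = (word>>5) & 0x3 = 2
tag [0+:5] = (word>>0) & 0x1f = 2  ←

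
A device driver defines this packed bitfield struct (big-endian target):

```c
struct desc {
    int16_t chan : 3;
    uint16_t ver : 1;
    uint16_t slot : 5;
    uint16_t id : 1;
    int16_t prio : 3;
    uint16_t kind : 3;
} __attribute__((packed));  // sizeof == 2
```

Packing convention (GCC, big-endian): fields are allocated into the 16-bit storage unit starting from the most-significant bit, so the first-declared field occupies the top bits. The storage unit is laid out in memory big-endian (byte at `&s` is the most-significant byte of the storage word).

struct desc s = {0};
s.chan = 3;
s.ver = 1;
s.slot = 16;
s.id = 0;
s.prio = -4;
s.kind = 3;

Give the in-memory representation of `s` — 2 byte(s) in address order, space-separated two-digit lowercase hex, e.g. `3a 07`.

chan (3b) val=3 bits=0x3 at bit 13: 0x6000
ver (1b) val=1 bits=0x1 at bit 12: 0x7000
slot (5b) val=16 bits=0x10 at bit 7: 0x7800
id (1b) val=0 bits=0x0 at bit 6: 0x7800
prio (3b) val=-4 bits=0x4 at bit 3: 0x7820
kind (3b) val=3 bits=0x3 at bit 0: 0x7823
word = 0x7823 → big-endian bytes:
  [0]=0x78  [1]=0x23

78 23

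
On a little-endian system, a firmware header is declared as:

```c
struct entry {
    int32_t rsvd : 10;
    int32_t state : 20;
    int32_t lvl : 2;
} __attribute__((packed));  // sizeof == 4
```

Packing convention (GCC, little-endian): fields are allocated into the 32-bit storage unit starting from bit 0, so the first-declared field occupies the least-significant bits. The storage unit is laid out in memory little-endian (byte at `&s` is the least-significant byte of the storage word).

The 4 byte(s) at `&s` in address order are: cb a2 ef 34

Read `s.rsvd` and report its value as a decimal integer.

-309

[0]=0xcb [1]=0xa2 [2]=0xef [3]=0x34 (little-endian) → word 0x34efa2cb
rsvd:10 @ bit 0 → (0x34efa2cb>>0)&0x3ff = 0x2cb  ←
state:20 @ bit 10 → (0x34efa2cb>>10)&0xfffff = 0xd3be8
lvl:2 @ bit 30 → (0x34efa2cb>>30)&0x3 = 0x0
rsvd signed 10b, MSB=1: 715 - 1024 = -309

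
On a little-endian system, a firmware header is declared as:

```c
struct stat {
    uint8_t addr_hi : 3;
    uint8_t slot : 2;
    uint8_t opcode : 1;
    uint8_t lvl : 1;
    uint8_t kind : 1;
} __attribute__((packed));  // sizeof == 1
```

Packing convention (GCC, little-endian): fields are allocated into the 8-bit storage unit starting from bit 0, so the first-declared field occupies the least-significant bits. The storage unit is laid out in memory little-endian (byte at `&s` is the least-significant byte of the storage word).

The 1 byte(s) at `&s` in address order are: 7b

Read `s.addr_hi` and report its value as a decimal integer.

3

[0]=0x7b (little-endian) → word 0x7b
addr_hi:3 @ bit 0 → (0x7b>>0)&0x7 = 0x3  ←
slot:2 @ bit 3 → (0x7b>>3)&0x3 = 0x3
opcode:1 @ bit 5 → (0x7b>>5)&0x1 = 0x1
lvl:1 @ bit 6 → (0x7b>>6)&0x1 = 0x1
kind:1 @ bit 7 → (0x7b>>7)&0x1 = 0x0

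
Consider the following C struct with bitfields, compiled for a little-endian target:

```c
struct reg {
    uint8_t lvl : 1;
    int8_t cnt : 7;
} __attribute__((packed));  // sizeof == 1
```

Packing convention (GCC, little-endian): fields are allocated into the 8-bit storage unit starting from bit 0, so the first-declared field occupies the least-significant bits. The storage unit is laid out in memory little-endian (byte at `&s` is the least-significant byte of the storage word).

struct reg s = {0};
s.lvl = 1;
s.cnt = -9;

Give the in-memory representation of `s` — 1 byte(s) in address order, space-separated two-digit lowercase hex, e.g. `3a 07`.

lvl:1 = 1 → 0x1 << 0 → word 0x01
cnt:7 = -9 → 0x77 << 1 → word 0xef
word = 0xef → little-endian bytes:
  [0]=0xef

ef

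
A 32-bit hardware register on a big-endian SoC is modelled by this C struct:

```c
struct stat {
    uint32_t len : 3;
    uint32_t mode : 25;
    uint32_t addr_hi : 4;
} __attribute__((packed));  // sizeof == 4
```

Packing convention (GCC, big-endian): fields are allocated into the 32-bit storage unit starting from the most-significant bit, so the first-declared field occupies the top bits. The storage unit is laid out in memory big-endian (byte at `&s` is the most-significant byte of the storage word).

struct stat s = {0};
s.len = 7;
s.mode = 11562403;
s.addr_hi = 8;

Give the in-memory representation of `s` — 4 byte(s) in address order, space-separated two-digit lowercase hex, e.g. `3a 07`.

[29+:3] len=7 & 0x7 = 0x7; word=0xe0000000
[4+:25] mode=11562403 & 0x1ffffff = 0xb06da3; word=0xeb06da30
[0+:4] addr_hi=8 & 0xf = 0x8; word=0xeb06da38
word = 0xeb06da38 → big-endian bytes:
  [0]=0xeb  [1]=0x06  [2]=0xda  [3]=0x38

eb 06 da 38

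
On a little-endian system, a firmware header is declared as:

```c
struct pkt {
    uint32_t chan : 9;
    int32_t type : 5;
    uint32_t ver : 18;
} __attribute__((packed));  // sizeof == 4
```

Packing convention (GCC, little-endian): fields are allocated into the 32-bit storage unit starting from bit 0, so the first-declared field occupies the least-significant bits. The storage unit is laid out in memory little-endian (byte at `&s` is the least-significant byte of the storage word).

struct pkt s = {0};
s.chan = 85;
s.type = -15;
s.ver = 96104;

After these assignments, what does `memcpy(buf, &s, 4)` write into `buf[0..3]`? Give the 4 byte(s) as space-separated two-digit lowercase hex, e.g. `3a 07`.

55 22 da 5d

chan:9 = 85 → 0x55 << 0 → word 0x00000055
type:5 = -15 → 0x11 << 9 → word 0x00002255
ver:18 = 96104 → 0x17768 << 14 → word 0x5dda2255
word = 0x5dda2255 → little-endian bytes:
  [0]=0x55  [1]=0x22  [2]=0xda  [3]=0x5d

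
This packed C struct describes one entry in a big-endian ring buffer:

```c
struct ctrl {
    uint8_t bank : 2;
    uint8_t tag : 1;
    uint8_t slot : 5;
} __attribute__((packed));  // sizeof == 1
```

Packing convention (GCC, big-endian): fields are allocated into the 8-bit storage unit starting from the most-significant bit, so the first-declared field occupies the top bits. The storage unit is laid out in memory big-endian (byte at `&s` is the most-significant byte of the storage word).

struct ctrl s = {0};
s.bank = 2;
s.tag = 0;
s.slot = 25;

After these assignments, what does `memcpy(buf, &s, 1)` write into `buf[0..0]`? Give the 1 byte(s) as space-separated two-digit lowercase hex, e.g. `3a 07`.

99

bank:2 = 2 → 0x2 << 6 → word 0x80
tag:1 = 0 → 0x0 << 5 → word 0x80
slot:5 = 25 → 0x19 << 0 → word 0x99
word = 0x99 → big-endian bytes:
  [0]=0x99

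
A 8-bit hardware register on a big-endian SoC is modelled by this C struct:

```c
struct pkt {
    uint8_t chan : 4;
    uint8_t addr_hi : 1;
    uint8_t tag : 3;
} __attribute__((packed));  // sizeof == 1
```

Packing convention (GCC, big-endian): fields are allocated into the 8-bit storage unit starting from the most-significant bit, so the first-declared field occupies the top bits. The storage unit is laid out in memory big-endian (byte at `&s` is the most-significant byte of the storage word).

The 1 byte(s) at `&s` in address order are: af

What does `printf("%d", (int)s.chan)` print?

10

[0]=0xaf (big-endian) → word 0xaf
chan [4+:4] = (word>>4) & 0xf = 10  ←
addr_hi [3+:1] = (word>>3) & 0x1 = 1
tag [0+:3] = (word>>0) & 0x7 = 7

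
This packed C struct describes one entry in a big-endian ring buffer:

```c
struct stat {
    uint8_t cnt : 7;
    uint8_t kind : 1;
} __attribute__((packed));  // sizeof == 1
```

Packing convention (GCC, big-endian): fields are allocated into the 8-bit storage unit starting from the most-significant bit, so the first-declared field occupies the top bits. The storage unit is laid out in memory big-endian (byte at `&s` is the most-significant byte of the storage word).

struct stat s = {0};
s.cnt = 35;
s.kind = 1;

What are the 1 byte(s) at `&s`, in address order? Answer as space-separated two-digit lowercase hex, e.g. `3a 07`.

cnt:7 = 35 → 0x23 << 1 → word 0x46
kind:1 = 1 → 0x1 << 0 → word 0x47
word = 0x47 → big-endian bytes:
  [0]=0x47

47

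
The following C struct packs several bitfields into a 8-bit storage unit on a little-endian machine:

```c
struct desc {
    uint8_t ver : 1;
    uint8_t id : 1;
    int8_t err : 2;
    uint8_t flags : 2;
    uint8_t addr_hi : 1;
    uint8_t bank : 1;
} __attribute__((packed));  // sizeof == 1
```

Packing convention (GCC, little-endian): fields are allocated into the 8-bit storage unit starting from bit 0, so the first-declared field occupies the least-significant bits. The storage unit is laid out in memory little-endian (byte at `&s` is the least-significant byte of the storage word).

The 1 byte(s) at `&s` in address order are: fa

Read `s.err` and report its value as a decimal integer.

[0]=0xfa (little-endian) → word 0xfa
ver:1 @ bit 0 → (0xfa>>0)&0x1 = 0x0
id:1 @ bit 1 → (0xfa>>1)&0x1 = 0x1
err:2 @ bit 2 → (0xfa>>2)&0x3 = 0x2  ←
flags:2 @ bit 4 → (0xfa>>4)&0x3 = 0x3
addr_hi:1 @ bit 6 → (0xfa>>6)&0x1 = 0x1
bank:1 @ bit 7 → (0xfa>>7)&0x1 = 0x1
err signed 2b, MSB=1: 2 - 4 = -2

-2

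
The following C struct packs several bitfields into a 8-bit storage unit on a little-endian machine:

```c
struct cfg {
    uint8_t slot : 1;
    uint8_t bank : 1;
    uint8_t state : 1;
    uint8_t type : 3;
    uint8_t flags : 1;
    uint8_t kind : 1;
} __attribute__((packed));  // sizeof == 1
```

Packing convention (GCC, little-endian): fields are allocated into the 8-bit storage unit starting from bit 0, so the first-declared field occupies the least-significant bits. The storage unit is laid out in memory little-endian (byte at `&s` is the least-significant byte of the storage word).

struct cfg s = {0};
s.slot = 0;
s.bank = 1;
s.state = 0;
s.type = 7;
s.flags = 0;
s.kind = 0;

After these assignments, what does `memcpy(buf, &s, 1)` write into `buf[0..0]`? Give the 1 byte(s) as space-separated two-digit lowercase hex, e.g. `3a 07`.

3a

slot:1 = 0 → 0x0 << 0 → word 0x00
bank:1 = 1 → 0x1 << 1 → word 0x02
state:1 = 0 → 0x0 << 2 → word 0x02
type:3 = 7 → 0x7 << 3 → word 0x3a
flags:1 = 0 → 0x0 << 6 → word 0x3a
kind:1 = 0 → 0x0 << 7 → word 0x3a
word = 0x3a → little-endian bytes:
  [0]=0x3a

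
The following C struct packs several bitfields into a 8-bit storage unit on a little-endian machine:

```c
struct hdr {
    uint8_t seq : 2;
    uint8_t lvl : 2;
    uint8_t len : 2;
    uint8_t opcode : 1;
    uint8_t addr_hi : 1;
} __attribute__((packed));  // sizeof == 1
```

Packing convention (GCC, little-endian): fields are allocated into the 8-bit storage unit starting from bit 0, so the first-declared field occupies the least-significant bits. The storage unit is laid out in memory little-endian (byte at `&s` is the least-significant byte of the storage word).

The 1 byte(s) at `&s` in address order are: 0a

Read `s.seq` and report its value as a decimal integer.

2

[0]=0x0a (little-endian) → word 0x0a
seq:2 @ bit 0 → (0x0a>>0)&0x3 = 0x2  ←
lvl:2 @ bit 2 → (0x0a>>2)&0x3 = 0x2
len:2 @ bit 4 → (0x0a>>4)&0x3 = 0x0
opcode:1 @ bit 6 → (0x0a>>6)&0x1 = 0x0
addr_hi:1 @ bit 7 → (0x0a>>7)&0x1 = 0x0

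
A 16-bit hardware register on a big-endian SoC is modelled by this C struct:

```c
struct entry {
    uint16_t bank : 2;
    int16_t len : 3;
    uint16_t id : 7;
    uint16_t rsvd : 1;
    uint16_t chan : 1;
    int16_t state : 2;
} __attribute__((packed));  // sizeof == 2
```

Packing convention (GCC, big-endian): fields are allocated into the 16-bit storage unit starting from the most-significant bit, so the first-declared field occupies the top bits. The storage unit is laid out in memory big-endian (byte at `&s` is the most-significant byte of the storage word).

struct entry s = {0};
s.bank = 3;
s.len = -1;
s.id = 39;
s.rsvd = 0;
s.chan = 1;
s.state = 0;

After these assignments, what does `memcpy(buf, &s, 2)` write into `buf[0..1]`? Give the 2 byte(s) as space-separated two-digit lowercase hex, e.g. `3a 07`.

bank:2 = 3 → 0x3 << 14 → word 0xc000
len:3 = -1 → 0x7 << 11 → word 0xf800
id:7 = 39 → 0x27 << 4 → word 0xfa70
rsvd:1 = 0 → 0x0 << 3 → word 0xfa70
chan:1 = 1 → 0x1 << 2 → word 0xfa74
state:2 = 0 → 0x0 << 0 → word 0xfa74
word = 0xfa74 → big-endian bytes:
  [0]=0xfa  [1]=0x74

fa 74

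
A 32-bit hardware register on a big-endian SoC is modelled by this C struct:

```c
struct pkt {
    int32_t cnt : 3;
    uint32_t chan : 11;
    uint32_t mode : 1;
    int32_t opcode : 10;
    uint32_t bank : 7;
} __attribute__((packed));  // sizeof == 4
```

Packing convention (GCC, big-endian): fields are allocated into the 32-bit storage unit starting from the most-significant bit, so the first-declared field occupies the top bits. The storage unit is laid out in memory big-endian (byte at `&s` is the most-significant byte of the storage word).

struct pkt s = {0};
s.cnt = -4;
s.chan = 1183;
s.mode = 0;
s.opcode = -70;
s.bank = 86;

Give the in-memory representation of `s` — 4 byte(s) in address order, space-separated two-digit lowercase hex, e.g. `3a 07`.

92 7d dd 56

cnt:3 = -4 → 0x4 << 29 → word 0x80000000
chan:11 = 1183 → 0x49f << 18 → word 0x927c0000
mode:1 = 0 → 0x0 << 17 → word 0x927c0000
opcode:10 = -70 → 0x3ba << 7 → word 0x927ddd00
bank:7 = 86 → 0x56 << 0 → word 0x927ddd56
word = 0x927ddd56 → big-endian bytes:
  [0]=0x92  [1]=0x7d  [2]=0xdd  [3]=0x56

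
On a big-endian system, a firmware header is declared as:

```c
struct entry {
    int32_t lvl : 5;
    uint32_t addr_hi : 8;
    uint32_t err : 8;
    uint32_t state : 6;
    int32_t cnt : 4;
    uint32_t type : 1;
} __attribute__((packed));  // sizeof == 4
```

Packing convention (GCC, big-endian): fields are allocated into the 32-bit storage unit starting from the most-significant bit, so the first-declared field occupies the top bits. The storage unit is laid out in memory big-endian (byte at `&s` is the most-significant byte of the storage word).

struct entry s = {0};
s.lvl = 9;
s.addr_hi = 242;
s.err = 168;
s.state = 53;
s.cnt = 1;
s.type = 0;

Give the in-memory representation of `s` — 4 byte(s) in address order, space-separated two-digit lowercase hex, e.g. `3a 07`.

lvl:5 = 9 → 0x9 << 27 → word 0x48000000
addr_hi:8 = 242 → 0xf2 << 19 → word 0x4f900000
err:8 = 168 → 0xa8 << 11 → word 0x4f954000
state:6 = 53 → 0x35 << 5 → word 0x4f9546a0
cnt:4 = 1 → 0x1 << 1 → word 0x4f9546a2
type:1 = 0 → 0x0 << 0 → word 0x4f9546a2
word = 0x4f9546a2 → big-endian bytes:
  [0]=0x4f  [1]=0x95  [2]=0x46  [3]=0xa2

4f 95 46 a2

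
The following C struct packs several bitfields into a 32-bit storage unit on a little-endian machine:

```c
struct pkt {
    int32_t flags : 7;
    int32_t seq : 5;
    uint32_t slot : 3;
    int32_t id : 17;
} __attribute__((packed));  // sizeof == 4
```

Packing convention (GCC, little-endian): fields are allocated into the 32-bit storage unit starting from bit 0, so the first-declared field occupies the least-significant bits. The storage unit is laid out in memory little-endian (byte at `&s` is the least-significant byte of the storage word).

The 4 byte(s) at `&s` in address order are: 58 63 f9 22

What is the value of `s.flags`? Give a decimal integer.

[0]=0x58 [1]=0x63 [2]=0xf9 [3]=0x22 (little-endian) → word 0x22f96358
flags:7 @ bit 0 → (0x22f96358>>0)&0x7f = 0x58  ←
seq:5 @ bit 7 → (0x22f96358>>7)&0x1f = 0x6
slot:3 @ bit 12 → (0x22f96358>>12)&0x7 = 0x6
id:17 @ bit 15 → (0x22f96358>>15)&0x1ffff = 0x45f2
flags signed 7b, MSB=1: 88 - 128 = -40

-40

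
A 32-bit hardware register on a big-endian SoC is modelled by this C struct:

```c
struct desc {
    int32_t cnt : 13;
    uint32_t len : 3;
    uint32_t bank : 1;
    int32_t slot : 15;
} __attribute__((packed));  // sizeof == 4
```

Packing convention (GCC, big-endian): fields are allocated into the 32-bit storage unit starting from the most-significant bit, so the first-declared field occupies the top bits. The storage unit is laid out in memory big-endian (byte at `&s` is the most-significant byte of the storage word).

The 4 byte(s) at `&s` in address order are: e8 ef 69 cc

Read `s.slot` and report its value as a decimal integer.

-5684

[0]=0xe8 [1]=0xef [2]=0x69 [3]=0xcc (big-endian) → word 0xe8ef69cc
cnt [19+:13] = (word>>19) & 0x1fff = 7453
len [16+:3] = (word>>16) & 0x7 = 7
bank [15+:1] = (word>>15) & 0x1 = 0
slot [0+:15] = (word>>0) & 0x7fff = 27084  ←
slot signed 15b, MSB=1: 27084 - 32768 = -5684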